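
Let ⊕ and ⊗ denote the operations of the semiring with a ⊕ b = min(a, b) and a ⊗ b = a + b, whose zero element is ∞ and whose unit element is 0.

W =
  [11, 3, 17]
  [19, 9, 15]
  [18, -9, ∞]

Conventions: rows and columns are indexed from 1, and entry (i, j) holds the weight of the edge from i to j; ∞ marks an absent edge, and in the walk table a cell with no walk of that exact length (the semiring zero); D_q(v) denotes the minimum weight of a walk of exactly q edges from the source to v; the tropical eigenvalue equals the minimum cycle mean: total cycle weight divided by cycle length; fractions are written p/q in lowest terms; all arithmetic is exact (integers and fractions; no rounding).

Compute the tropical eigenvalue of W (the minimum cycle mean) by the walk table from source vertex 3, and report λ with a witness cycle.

q=0: [∞, ∞, 0]
q=1: [18, -9, ∞]
q=2: [10, 0, 6]
q=3: [19, -3, 15]
Optimal cycle mean attained by: cycle 2->3->2, total 15 + (-9), length 2.
Answer: λ = 3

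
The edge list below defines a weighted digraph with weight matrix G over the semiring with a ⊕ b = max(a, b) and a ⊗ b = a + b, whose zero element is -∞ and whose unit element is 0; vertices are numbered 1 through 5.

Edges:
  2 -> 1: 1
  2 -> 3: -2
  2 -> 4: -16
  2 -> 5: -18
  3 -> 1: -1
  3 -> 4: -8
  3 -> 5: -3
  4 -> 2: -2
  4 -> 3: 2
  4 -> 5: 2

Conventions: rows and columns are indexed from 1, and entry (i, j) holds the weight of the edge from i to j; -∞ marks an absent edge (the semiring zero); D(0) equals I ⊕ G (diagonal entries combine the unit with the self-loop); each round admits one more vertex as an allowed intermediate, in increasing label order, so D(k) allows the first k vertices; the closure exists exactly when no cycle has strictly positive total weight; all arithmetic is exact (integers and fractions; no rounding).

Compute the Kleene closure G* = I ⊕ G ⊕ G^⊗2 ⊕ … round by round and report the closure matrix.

D(0):
  [0, -∞, -∞, -∞, -∞]
  [1, 0, -2, -16, -18]
  [-1, -∞, 0, -8, -3]
  [-∞, -2, 2, 0, 2]
  [-∞, -∞, -∞, -∞, 0]
D(1):
  [0, -∞, -∞, -∞, -∞]
  [1, 0, -2, -16, -18]
  [-1, -∞, 0, -8, -3]
  [-∞, -2, 2, 0, 2]
  [-∞, -∞, -∞, -∞, 0]
D(2):
  [0, -∞, -∞, -∞, -∞]
  [1, 0, -2, -16, -18]
  [-1, -∞, 0, -8, -3]
  [-1, -2, 2, 0, 2]
  [-∞, -∞, -∞, -∞, 0]
D(3):
  [0, -∞, -∞, -∞, -∞]
  [1, 0, -2, -10, -5]
  [-1, -∞, 0, -8, -3]
  [1, -2, 2, 0, 2]
  [-∞, -∞, -∞, -∞, 0]
D(4):
  [0, -∞, -∞, -∞, -∞]
  [1, 0, -2, -10, -5]
  [-1, -10, 0, -8, -3]
  [1, -2, 2, 0, 2]
  [-∞, -∞, -∞, -∞, 0]
D(5):
  [0, -∞, -∞, -∞, -∞]
  [1, 0, -2, -10, -5]
  [-1, -10, 0, -8, -3]
  [1, -2, 2, 0, 2]
  [-∞, -∞, -∞, -∞, 0]
Answer: G* = [[0, -∞, -∞, -∞, -∞], [1, 0, -2, -10, -5], [-1, -10, 0, -8, -3], [1, -2, 2, 0, 2], [-∞, -∞, -∞, -∞, 0]]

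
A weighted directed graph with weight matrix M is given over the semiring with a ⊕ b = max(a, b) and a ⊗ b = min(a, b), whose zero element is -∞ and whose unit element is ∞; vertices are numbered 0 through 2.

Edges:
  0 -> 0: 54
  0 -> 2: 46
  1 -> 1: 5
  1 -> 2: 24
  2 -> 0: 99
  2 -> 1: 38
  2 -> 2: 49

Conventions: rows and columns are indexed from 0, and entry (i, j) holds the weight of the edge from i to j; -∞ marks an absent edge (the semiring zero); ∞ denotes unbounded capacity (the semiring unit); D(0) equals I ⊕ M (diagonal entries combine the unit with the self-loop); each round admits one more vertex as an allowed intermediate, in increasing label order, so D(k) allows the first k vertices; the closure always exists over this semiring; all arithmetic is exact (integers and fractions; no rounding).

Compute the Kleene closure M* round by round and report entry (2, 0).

D(0):
  [∞, -∞, 46]
  [-∞, ∞, 24]
  [99, 38, ∞]
D(1):
  [∞, -∞, 46]
  [-∞, ∞, 24]
  [99, 38, ∞]
D(2):
  [∞, -∞, 46]
  [-∞, ∞, 24]
  [99, 38, ∞]
D(3):
  [∞, 38, 46]
  [24, ∞, 24]
  [99, 38, ∞]
Answer: M*[2][0] = 99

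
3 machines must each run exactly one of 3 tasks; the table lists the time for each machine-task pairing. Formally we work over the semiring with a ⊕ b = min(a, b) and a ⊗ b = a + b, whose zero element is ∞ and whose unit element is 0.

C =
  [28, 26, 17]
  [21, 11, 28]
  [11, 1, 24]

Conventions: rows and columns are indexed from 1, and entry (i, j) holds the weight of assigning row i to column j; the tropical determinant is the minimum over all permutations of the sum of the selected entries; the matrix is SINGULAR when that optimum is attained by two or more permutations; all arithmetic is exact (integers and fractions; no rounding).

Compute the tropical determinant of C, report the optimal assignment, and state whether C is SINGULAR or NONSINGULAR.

σ = (1, 2, 3): 28 + 11 + 24 = 63
σ = (1, 3, 2): 28 + 28 + 1 = 57
σ = (2, 1, 3): 26 + 21 + 24 = 71
σ = (2, 3, 1): 26 + 28 + 11 = 65
σ = (3, 1, 2): 17 + 21 + 1 = 39
σ = (3, 2, 1): 17 + 11 + 11 = 39
Optimal value attained by: σ = (3, 1, 2).
Answer: det⊕(C) = 39; verdict: SINGULAR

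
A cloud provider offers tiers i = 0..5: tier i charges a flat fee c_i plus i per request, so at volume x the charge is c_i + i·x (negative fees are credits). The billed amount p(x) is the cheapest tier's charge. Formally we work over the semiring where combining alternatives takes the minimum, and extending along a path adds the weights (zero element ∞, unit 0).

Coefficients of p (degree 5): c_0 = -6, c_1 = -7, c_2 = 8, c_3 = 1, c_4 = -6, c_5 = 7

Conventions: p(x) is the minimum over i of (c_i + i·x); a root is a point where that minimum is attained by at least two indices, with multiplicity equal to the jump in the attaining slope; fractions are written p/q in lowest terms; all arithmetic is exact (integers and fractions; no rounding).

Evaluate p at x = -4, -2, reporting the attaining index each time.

p(-4) = min(-6+0·(-4)=-6, -7+1·(-4)=-11, 8+2·(-4)=0, 1+3·(-4)=-11, -6+4·(-4)=-22, 7+5·(-4)=-13) = -22 (attained by i=4)
p(-2) = min(-6+0·(-2)=-6, -7+1·(-2)=-9, 8+2·(-2)=4, 1+3·(-2)=-5, -6+4·(-2)=-14, 7+5·(-2)=-3) = -14 (attained by i=4)
Answer: p(-4) = -22; p(-2) = -14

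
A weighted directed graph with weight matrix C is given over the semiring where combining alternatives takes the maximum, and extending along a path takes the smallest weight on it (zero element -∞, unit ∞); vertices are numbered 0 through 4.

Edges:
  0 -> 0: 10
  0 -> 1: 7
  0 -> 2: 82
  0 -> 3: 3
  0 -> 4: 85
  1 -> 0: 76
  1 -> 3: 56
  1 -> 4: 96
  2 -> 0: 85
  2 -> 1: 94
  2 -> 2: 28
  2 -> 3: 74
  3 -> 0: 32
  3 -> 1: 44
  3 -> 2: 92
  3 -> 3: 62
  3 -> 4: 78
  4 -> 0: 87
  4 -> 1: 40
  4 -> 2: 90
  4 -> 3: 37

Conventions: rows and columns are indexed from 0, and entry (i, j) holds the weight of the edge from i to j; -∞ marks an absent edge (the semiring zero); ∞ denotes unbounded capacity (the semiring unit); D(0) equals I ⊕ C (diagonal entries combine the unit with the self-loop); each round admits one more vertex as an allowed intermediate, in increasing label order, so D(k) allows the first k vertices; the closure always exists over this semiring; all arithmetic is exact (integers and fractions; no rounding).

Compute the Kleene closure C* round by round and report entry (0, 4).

D(0):
  [∞, 7, 82, 3, 85]
  [76, ∞, -∞, 56, 96]
  [85, 94, ∞, 74, -∞]
  [32, 44, 92, ∞, 78]
  [87, 40, 90, 37, ∞]
D(1):
  [∞, 7, 82, 3, 85]
  [76, ∞, 76, 56, 96]
  [85, 94, ∞, 74, 85]
  [32, 44, 92, ∞, 78]
  [87, 40, 90, 37, ∞]
D(2):
  [∞, 7, 82, 7, 85]
  [76, ∞, 76, 56, 96]
  [85, 94, ∞, 74, 94]
  [44, 44, 92, ∞, 78]
  [87, 40, 90, 40, ∞]
D(3):
  [∞, 82, 82, 74, 85]
  [76, ∞, 76, 74, 96]
  [85, 94, ∞, 74, 94]
  [85, 92, 92, ∞, 92]
  [87, 90, 90, 74, ∞]
D(4):
  [∞, 82, 82, 74, 85]
  [76, ∞, 76, 74, 96]
  [85, 94, ∞, 74, 94]
  [85, 92, 92, ∞, 92]
  [87, 90, 90, 74, ∞]
D(5):
  [∞, 85, 85, 74, 85]
  [87, ∞, 90, 74, 96]
  [87, 94, ∞, 74, 94]
  [87, 92, 92, ∞, 92]
  [87, 90, 90, 74, ∞]
Answer: C*[0][4] = 85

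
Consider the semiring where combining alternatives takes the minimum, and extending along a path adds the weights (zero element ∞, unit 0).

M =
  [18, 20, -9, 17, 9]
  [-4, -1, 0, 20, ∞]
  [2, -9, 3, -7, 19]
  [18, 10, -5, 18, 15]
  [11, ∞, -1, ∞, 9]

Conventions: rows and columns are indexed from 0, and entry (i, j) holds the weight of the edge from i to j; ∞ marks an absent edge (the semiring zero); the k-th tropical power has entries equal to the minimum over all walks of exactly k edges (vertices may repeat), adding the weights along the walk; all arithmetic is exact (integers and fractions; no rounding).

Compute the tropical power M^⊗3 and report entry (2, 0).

M^⊗2:
  [-7, -18, -6, -16, 10]
  [-5, -9, -13, -7, 5]
  [-13, -10, -12, -4, 8]
  [-3, -14, -2, -12, 14]
  [1, -10, 2, -8, 18]
M^⊗3:
  [-22, -19, -21, -13, -1]
  [-13, -22, -14, -20, 4]
  [-14, -21, -22, -19, -4]
  [-18, -15, -17, -9, 3]
  [-14, -11, -13, -5, 7]
Key observation: the optimum is the walk 2->1->1->0, with weight (-9) + (-1) + (-4) = -14.
Optimal value attained by: walk 2->1->1->0.
Answer: (M^⊗3)[2][0] = -14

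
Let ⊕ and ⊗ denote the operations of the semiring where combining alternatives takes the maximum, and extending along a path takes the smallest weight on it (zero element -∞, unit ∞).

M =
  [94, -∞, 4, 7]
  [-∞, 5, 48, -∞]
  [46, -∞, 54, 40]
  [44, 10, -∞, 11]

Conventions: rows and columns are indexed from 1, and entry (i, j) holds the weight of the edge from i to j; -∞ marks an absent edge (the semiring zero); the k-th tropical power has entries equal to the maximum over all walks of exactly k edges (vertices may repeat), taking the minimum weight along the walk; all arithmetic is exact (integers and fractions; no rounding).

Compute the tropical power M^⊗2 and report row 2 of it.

M^⊗2:
  [94, 7, 4, 7]
  [46, 5, 48, 40]
  [46, 10, 54, 40]
  [44, 10, 10, 11]
Answer: row 2 of M^⊗2 = [46, 5, 48, 40]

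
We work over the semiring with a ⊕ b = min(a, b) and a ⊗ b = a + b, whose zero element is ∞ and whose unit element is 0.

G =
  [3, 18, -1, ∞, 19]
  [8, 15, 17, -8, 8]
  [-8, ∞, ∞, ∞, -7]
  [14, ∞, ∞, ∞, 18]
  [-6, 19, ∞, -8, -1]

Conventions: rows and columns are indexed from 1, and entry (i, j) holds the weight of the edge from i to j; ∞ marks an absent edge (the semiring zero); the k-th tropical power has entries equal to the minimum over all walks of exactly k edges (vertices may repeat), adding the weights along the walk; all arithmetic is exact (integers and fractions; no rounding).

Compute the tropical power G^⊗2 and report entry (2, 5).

G^⊗2:
  [-9, 21, 2, 10, -8]
  [2, 26, 7, 0, 7]
  [-13, 10, -9, -15, -8]
  [12, 32, 13, 10, 17]
  [-7, 12, -7, -9, -2]
Key observation: the optimum is the walk 2->5->5, with weight 8 + (-1) = 7.
Optimal value attained by: walk 2->5->5.
Answer: (G^⊗2)[2][5] = 7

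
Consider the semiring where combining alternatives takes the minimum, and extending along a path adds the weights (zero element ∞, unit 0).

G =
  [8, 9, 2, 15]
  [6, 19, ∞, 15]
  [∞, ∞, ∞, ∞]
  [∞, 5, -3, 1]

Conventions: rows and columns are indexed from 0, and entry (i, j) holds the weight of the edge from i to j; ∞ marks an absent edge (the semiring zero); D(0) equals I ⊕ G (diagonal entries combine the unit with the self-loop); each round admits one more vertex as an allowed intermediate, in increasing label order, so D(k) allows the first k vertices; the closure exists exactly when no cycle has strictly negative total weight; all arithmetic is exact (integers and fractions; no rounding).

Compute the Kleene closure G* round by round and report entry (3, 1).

D(0):
  [0, 9, 2, 15]
  [6, 0, ∞, 15]
  [∞, ∞, 0, ∞]
  [∞, 5, -3, 0]
D(1):
  [0, 9, 2, 15]
  [6, 0, 8, 15]
  [∞, ∞, 0, ∞]
  [∞, 5, -3, 0]
D(2):
  [0, 9, 2, 15]
  [6, 0, 8, 15]
  [∞, ∞, 0, ∞]
  [11, 5, -3, 0]
D(3):
  [0, 9, 2, 15]
  [6, 0, 8, 15]
  [∞, ∞, 0, ∞]
  [11, 5, -3, 0]
D(4):
  [0, 9, 2, 15]
  [6, 0, 8, 15]
  [∞, ∞, 0, ∞]
  [11, 5, -3, 0]
Answer: G*[3][1] = 5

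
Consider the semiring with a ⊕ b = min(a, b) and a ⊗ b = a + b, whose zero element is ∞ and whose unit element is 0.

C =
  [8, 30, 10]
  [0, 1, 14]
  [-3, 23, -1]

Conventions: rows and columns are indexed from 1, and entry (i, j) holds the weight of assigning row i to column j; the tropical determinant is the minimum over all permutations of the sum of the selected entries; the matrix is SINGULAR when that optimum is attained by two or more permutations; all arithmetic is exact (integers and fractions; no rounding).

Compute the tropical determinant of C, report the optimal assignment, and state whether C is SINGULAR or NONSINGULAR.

σ = (1, 2, 3): 8 + 1 + (-1) = 8
σ = (1, 3, 2): 8 + 14 + 23 = 45
σ = (2, 1, 3): 30 + 0 + (-1) = 29
σ = (2, 3, 1): 30 + 14 + (-3) = 41
σ = (3, 1, 2): 10 + 0 + 23 = 33
σ = (3, 2, 1): 10 + 1 + (-3) = 8
Optimal value attained by: σ = (1, 2, 3).
Answer: det⊕(C) = 8; verdict: SINGULAR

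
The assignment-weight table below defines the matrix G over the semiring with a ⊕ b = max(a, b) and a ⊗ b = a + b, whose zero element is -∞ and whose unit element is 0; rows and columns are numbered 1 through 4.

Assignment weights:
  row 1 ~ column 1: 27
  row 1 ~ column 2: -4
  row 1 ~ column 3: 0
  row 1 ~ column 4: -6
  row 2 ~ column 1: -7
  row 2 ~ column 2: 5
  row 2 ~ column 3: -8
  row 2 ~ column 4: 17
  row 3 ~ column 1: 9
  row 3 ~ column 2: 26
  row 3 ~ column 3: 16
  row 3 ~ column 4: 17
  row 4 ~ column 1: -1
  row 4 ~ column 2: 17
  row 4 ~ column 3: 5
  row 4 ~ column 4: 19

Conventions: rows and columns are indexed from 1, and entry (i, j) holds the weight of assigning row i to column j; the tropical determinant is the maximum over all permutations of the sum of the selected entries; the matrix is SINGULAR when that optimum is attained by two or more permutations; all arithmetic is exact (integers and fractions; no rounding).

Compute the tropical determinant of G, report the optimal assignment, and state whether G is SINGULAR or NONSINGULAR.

σ = (1, 2, 3, 4): 27 + 5 + 16 + 19 = 67
σ = (1, 2, 4, 3): 27 + 5 + 17 + 5 = 54
σ = (1, 3, 2, 4): 27 + (-8) + 26 + 19 = 64
σ = (1, 3, 4, 2): 27 + (-8) + 17 + 17 = 53
σ = (1, 4, 2, 3): 27 + 17 + 26 + 5 = 75
σ = (1, 4, 3, 2): 27 + 17 + 16 + 17 = 77
σ = (2, 1, 3, 4): (-4) + (-7) + 16 + 19 = 24
σ = (2, 1, 4, 3): (-4) + (-7) + 17 + 5 = 11
σ = (2, 3, 1, 4): (-4) + (-8) + 9 + 19 = 16
σ = (2, 3, 4, 1): (-4) + (-8) + 17 + (-1) = 4
σ = (2, 4, 1, 3): (-4) + 17 + 9 + 5 = 27
σ = (2, 4, 3, 1): (-4) + 17 + 16 + (-1) = 28
σ = (3, 1, 2, 4): 0 + (-7) + 26 + 19 = 38
σ = (3, 1, 4, 2): 0 + (-7) + 17 + 17 = 27
σ = (3, 2, 1, 4): 0 + 5 + 9 + 19 = 33
σ = (3, 2, 4, 1): 0 + 5 + 17 + (-1) = 21
σ = (3, 4, 1, 2): 0 + 17 + 9 + 17 = 43
σ = (3, 4, 2, 1): 0 + 17 + 26 + (-1) = 42
σ = (4, 1, 2, 3): (-6) + (-7) + 26 + 5 = 18
σ = (4, 1, 3, 2): (-6) + (-7) + 16 + 17 = 20
σ = (4, 2, 1, 3): (-6) + 5 + 9 + 5 = 13
σ = (4, 2, 3, 1): (-6) + 5 + 16 + (-1) = 14
σ = (4, 3, 1, 2): (-6) + (-8) + 9 + 17 = 12
σ = (4, 3, 2, 1): (-6) + (-8) + 26 + (-1) = 11
Optimal value attained by: σ = (1, 4, 3, 2).
Answer: det⊕(G) = 77; verdict: NONSINGULAR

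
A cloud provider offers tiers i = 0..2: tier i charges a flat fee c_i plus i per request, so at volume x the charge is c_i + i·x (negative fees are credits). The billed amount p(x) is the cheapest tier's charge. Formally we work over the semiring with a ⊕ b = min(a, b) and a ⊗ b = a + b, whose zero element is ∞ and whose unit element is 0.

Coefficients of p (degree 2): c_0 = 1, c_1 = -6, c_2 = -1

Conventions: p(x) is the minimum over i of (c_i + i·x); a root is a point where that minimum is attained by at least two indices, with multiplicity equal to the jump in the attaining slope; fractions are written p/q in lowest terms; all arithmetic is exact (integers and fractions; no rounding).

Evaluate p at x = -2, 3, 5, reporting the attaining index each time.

p(-2) = min(1+0·(-2)=1, -6+1·(-2)=-8, -1+2·(-2)=-5) = -8 (attained by i=1)
p(3) = min(1+0·3=1, -6+1·3=-3, -1+2·3=5) = -3 (attained by i=1)
p(5) = min(1+0·5=1, -6+1·5=-1, -1+2·5=9) = -1 (attained by i=1)
Answer: p(-2) = -8; p(3) = -3; p(5) = -1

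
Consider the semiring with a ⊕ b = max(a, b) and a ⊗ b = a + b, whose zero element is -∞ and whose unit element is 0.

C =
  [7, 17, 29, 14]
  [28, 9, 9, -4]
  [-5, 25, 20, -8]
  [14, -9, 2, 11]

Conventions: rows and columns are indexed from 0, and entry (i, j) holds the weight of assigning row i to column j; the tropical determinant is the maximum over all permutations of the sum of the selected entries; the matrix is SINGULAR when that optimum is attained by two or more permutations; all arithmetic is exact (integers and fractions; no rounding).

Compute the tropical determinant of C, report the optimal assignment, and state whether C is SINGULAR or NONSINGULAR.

σ = (0, 1, 2, 3): 7 + 9 + 20 + 11 = 47
σ = (0, 1, 3, 2): 7 + 9 + (-8) + 2 = 10
σ = (0, 2, 1, 3): 7 + 9 + 25 + 11 = 52
σ = (0, 2, 3, 1): 7 + 9 + (-8) + (-9) = -1
σ = (0, 3, 1, 2): 7 + (-4) + 25 + 2 = 30
σ = (0, 3, 2, 1): 7 + (-4) + 20 + (-9) = 14
σ = (1, 0, 2, 3): 17 + 28 + 20 + 11 = 76
σ = (1, 0, 3, 2): 17 + 28 + (-8) + 2 = 39
σ = (1, 2, 0, 3): 17 + 9 + (-5) + 11 = 32
σ = (1, 2, 3, 0): 17 + 9 + (-8) + 14 = 32
σ = (1, 3, 0, 2): 17 + (-4) + (-5) + 2 = 10
σ = (1, 3, 2, 0): 17 + (-4) + 20 + 14 = 47
σ = (2, 0, 1, 3): 29 + 28 + 25 + 11 = 93
σ = (2, 0, 3, 1): 29 + 28 + (-8) + (-9) = 40
σ = (2, 1, 0, 3): 29 + 9 + (-5) + 11 = 44
σ = (2, 1, 3, 0): 29 + 9 + (-8) + 14 = 44
σ = (2, 3, 0, 1): 29 + (-4) + (-5) + (-9) = 11
σ = (2, 3, 1, 0): 29 + (-4) + 25 + 14 = 64
σ = (3, 0, 1, 2): 14 + 28 + 25 + 2 = 69
σ = (3, 0, 2, 1): 14 + 28 + 20 + (-9) = 53
σ = (3, 1, 0, 2): 14 + 9 + (-5) + 2 = 20
σ = (3, 1, 2, 0): 14 + 9 + 20 + 14 = 57
σ = (3, 2, 0, 1): 14 + 9 + (-5) + (-9) = 9
σ = (3, 2, 1, 0): 14 + 9 + 25 + 14 = 62
Optimal value attained by: σ = (2, 0, 1, 3).
Answer: det⊕(C) = 93; verdict: NONSINGULAR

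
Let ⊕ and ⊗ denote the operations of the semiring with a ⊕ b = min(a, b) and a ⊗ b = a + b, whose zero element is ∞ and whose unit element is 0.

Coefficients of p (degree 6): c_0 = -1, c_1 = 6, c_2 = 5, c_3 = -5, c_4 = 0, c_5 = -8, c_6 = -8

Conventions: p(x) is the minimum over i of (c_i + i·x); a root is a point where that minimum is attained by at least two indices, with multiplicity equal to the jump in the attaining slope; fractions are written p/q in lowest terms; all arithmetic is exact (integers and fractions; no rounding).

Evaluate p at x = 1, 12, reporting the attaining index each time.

p(1) = min(-1+0·1=-1, 6+1·1=7, 5+2·1=7, -5+3·1=-2, 0+4·1=4, -8+5·1=-3, -8+6·1=-2) = -3 (attained by i=5)
p(12) = min(-1+0·12=-1, 6+1·12=18, 5+2·12=29, -5+3·12=31, 0+4·12=48, -8+5·12=52, -8+6·12=64) = -1 (attained by i=0)
Answer: p(1) = -3; p(12) = -1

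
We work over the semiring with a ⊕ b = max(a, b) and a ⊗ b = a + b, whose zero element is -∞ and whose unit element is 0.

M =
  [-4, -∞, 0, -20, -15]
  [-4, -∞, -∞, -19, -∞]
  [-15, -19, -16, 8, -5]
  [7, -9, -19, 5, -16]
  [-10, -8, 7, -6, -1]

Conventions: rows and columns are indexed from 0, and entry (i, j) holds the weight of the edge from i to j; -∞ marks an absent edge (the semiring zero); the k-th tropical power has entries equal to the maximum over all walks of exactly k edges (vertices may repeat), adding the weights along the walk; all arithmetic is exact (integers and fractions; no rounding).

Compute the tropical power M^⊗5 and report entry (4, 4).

M^⊗2:
  [-8, -19, -4, 8, -5]
  [-8, -28, -4, -14, -19]
  [15, -1, 2, 13, -6]
  [12, -4, 7, 10, -8]
  [1, -9, 6, 15, 2]
M^⊗3:
  [15, -1, 2, 13, -6]
  [-7, -23, -8, 4, -9]
  [20, 4, 15, 18, 0]
  [17, 1, 12, 15, 2]
  [22, 6, 9, 20, 1]
M^⊗4:
  [20, 4, 15, 18, 0]
  [11, -5, -2, 9, -10]
  [25, 9, 20, 23, 10]
  [22, 6, 17, 20, 7]
  [27, 11, 22, 25, 7]
M^⊗5:
  [25, 9, 20, 23, 10]
  [16, 0, 11, 14, -4]
  [30, 14, 25, 28, 15]
  [27, 11, 22, 25, 12]
  [32, 16, 27, 30, 17]
Key observation: the optimum is the walk 4->2->3->0->2->4, with weight 7 + 8 + 7 + 0 + (-5) = 17.
Optimal value attained by: walk 4->2->3->0->2->4.
Answer: (M^⊗5)[4][4] = 17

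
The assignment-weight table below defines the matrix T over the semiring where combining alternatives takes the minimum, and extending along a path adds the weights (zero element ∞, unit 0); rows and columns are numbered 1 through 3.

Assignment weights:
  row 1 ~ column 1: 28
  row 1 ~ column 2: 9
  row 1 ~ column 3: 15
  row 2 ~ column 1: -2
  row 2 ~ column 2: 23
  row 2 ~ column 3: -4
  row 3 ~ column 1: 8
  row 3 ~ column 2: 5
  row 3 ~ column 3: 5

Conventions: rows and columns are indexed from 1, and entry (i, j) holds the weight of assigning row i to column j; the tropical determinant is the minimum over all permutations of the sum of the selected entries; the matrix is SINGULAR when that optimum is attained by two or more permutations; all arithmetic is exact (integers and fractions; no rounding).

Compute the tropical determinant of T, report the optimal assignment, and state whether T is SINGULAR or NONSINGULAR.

σ = (1, 2, 3): 28 + 23 + 5 = 56
σ = (1, 3, 2): 28 + (-4) + 5 = 29
σ = (2, 1, 3): 9 + (-2) + 5 = 12
σ = (2, 3, 1): 9 + (-4) + 8 = 13
σ = (3, 1, 2): 15 + (-2) + 5 = 18
σ = (3, 2, 1): 15 + 23 + 8 = 46
Optimal value attained by: σ = (2, 1, 3).
Answer: det⊕(T) = 12; verdict: NONSINGULAR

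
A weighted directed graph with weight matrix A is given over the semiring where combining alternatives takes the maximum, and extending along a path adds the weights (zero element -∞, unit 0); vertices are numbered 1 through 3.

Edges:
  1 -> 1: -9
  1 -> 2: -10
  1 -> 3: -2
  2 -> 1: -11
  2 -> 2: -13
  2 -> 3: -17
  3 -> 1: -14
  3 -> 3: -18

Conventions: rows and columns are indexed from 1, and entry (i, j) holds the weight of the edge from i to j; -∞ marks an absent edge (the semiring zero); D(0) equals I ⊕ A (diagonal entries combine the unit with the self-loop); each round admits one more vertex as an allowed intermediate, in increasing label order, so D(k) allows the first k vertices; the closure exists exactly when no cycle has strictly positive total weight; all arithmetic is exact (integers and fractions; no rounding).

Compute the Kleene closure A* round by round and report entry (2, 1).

D(0):
  [0, -10, -2]
  [-11, 0, -17]
  [-14, -∞, 0]
D(1):
  [0, -10, -2]
  [-11, 0, -13]
  [-14, -24, 0]
D(2):
  [0, -10, -2]
  [-11, 0, -13]
  [-14, -24, 0]
D(3):
  [0, -10, -2]
  [-11, 0, -13]
  [-14, -24, 0]
Answer: A*[2][1] = -11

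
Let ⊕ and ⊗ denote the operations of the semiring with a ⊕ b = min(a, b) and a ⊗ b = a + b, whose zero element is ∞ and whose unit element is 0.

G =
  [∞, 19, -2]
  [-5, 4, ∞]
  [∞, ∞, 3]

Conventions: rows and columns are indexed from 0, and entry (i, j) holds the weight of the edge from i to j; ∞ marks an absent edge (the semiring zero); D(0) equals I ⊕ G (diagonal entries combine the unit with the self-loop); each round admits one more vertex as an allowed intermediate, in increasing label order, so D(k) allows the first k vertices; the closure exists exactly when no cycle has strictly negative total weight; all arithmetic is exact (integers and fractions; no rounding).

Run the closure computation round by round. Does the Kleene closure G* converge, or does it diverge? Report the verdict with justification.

D(0):
  [0, 19, -2]
  [-5, 0, ∞]
  [∞, ∞, 0]
D(1):
  [0, 19, -2]
  [-5, 0, -7]
  [∞, ∞, 0]
D(2):
  [0, 19, -2]
  [-5, 0, -7]
  [∞, ∞, 0]
D(3):
  [0, 19, -2]
  [-5, 0, -7]
  [∞, ∞, 0]
Key observation: every diagonal entry stays at the unit through all rounds, so no improving cycle exists.
Answer: CONVERGES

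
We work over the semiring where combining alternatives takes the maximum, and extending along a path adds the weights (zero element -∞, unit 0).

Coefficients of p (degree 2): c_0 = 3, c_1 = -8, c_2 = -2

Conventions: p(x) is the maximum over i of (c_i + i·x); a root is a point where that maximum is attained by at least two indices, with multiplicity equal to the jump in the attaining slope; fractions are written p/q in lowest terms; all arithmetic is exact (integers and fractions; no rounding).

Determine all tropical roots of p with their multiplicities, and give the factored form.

hull edge (i=0, c=3) to (i=2, c=-2): slope -5/2, span 2
Factored form: p(x) = -2 ⊗ (x ⊕ 5/2) ⊗ (x ⊕ 5/2)
Answer: roots = 5/2 (mult 2)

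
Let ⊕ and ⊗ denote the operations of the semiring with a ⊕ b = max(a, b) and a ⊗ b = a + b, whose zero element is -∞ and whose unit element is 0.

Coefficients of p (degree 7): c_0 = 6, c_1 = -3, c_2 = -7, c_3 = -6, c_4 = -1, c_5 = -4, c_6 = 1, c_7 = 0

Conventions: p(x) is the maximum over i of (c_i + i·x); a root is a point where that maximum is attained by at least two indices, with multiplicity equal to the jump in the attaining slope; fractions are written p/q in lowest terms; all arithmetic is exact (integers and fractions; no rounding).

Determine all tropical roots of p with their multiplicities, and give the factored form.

hull edge (i=0, c=6) to (i=6, c=1): slope -5/6, span 6
hull edge (i=6, c=1) to (i=7, c=0): slope -1, span 1
Factored form: p(x) = 0 ⊗ (x ⊕ 5/6) ⊗ (x ⊕ 5/6) ⊗ (x ⊕ 5/6) ⊗ (x ⊕ 5/6) ⊗ (x ⊕ 5/6) ⊗ (x ⊕ 5/6) ⊗ (x ⊕ 1)
Answer: roots = 5/6 (mult 6), 1 (mult 1)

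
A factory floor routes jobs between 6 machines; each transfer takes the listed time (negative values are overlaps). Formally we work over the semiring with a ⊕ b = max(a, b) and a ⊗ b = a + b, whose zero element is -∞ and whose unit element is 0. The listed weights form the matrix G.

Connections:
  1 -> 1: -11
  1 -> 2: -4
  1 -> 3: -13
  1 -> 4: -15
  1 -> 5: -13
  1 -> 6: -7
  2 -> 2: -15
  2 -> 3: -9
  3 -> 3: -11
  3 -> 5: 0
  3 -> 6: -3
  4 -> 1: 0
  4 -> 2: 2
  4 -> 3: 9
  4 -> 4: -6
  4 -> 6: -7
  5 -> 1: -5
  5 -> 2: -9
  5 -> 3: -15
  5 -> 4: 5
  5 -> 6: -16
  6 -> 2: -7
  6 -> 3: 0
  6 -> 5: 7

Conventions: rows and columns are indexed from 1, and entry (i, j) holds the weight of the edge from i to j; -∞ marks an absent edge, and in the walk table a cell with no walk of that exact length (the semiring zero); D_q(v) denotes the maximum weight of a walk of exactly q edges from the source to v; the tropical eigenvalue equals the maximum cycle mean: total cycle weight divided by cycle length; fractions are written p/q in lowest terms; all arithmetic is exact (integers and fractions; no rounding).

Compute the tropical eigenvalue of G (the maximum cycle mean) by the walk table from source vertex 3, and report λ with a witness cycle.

q=0: [-∞, -∞, 0, -∞, -∞, -∞]
q=1: [-∞, -∞, -11, -∞, 0, -3]
q=2: [-5, -9, -3, 5, 4, -14]
q=3: [5, 7, 14, 9, -3, -2]
q=4: [9, 11, 18, 3, 14, 11]
q=5: [9, 5, 12, 19, 18, 15]
q=6: [19, 21, 28, 23, 22, 12]
Optimal cycle mean attained by: cycle 3->5->4->3, total 0 + 5 + 9, length 3.
Answer: λ = 14/3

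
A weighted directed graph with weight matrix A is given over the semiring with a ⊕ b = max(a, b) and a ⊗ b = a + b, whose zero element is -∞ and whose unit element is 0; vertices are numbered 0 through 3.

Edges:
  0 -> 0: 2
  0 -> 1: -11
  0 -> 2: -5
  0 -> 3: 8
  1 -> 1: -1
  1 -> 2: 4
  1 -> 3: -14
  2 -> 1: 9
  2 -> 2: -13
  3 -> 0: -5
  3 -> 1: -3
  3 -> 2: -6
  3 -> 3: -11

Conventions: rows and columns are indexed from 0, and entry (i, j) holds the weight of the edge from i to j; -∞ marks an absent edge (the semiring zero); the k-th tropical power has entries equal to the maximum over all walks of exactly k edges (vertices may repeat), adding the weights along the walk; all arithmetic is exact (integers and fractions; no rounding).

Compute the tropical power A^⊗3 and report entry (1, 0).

A^⊗2:
  [4, 5, 2, 10]
  [-19, 13, 3, -15]
  [-∞, 8, 13, -5]
  [-3, 3, 1, 3]
A^⊗3:
  [6, 11, 9, 12]
  [-17, 12, 17, -1]
  [-10, 22, 12, -6]
  [-1, 10, 7, 5]
Key observation: the optimum is the walk 1->3->0->0, with weight (-14) + (-5) + 2 = -17.
Optimal value attained by: walk 1->3->0->0.
Answer: (A^⊗3)[1][0] = -17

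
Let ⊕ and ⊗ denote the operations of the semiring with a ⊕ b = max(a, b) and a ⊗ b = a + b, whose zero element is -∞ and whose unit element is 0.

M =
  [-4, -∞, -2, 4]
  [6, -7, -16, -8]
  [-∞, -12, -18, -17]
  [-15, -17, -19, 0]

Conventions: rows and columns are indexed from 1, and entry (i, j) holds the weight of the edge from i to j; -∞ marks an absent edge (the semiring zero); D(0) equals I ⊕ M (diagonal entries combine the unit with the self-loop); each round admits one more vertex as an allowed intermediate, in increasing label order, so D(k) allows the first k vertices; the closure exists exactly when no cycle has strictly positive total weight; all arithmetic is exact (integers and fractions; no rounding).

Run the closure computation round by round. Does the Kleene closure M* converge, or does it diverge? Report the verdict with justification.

D(0):
  [0, -∞, -2, 4]
  [6, 0, -16, -8]
  [-∞, -12, 0, -17]
  [-15, -17, -19, 0]
D(1):
  [0, -∞, -2, 4]
  [6, 0, 4, 10]
  [-∞, -12, 0, -17]
  [-15, -17, -17, 0]
D(2):
  [0, -∞, -2, 4]
  [6, 0, 4, 10]
  [-6, -12, 0, -2]
  [-11, -17, -13, 0]
D(3):
  [0, -14, -2, 4]
  [6, 0, 4, 10]
  [-6, -12, 0, -2]
  [-11, -17, -13, 0]
D(4):
  [0, -13, -2, 4]
  [6, 0, 4, 10]
  [-6, -12, 0, -2]
  [-11, -17, -13, 0]
Key observation: every diagonal entry stays at the unit through all rounds, so no improving cycle exists.
Answer: CONVERGES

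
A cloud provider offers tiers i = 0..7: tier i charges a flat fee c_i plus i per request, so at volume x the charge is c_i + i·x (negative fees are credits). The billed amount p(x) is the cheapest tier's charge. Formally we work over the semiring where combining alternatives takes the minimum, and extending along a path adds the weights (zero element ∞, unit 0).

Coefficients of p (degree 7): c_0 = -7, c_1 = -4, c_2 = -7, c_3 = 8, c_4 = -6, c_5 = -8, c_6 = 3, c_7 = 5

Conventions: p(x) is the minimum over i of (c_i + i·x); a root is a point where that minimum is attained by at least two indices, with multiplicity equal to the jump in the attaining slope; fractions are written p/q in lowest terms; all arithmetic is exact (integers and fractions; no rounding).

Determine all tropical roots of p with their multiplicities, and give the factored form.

hull edge (i=0, c=-7) to (i=5, c=-8): slope -1/5, span 5
hull edge (i=5, c=-8) to (i=7, c=5): slope 13/2, span 2
Factored form: p(x) = 5 ⊗ (x ⊕ (-13/2)) ⊗ (x ⊕ (-13/2)) ⊗ (x ⊕ 1/5) ⊗ (x ⊕ 1/5) ⊗ (x ⊕ 1/5) ⊗ (x ⊕ 1/5) ⊗ (x ⊕ 1/5)
Answer: roots = -13/2 (mult 2), 1/5 (mult 5)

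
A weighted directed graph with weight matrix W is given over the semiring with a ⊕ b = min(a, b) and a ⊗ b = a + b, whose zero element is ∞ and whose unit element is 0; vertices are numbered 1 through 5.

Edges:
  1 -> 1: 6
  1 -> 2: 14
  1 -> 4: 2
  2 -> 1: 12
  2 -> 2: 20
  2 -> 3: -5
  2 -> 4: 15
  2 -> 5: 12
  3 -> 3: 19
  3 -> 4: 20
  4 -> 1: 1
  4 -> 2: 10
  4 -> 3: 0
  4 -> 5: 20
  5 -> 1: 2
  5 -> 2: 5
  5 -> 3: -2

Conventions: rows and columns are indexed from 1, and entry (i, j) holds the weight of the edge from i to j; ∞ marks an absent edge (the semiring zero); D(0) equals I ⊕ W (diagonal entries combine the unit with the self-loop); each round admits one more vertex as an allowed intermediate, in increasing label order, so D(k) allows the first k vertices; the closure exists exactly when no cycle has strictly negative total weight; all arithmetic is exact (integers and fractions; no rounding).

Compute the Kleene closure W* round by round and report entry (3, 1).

D(0):
  [0, 14, ∞, 2, ∞]
  [12, 0, -5, 15, 12]
  [∞, ∞, 0, 20, ∞]
  [1, 10, 0, 0, 20]
  [2, 5, -2, ∞, 0]
D(1):
  [0, 14, ∞, 2, ∞]
  [12, 0, -5, 14, 12]
  [∞, ∞, 0, 20, ∞]
  [1, 10, 0, 0, 20]
  [2, 5, -2, 4, 0]
D(2):
  [0, 14, 9, 2, 26]
  [12, 0, -5, 14, 12]
  [∞, ∞, 0, 20, ∞]
  [1, 10, 0, 0, 20]
  [2, 5, -2, 4, 0]
D(3):
  [0, 14, 9, 2, 26]
  [12, 0, -5, 14, 12]
  [∞, ∞, 0, 20, ∞]
  [1, 10, 0, 0, 20]
  [2, 5, -2, 4, 0]
D(4):
  [0, 12, 2, 2, 22]
  [12, 0, -5, 14, 12]
  [21, 30, 0, 20, 40]
  [1, 10, 0, 0, 20]
  [2, 5, -2, 4, 0]
D(5):
  [0, 12, 2, 2, 22]
  [12, 0, -5, 14, 12]
  [21, 30, 0, 20, 40]
  [1, 10, 0, 0, 20]
  [2, 5, -2, 4, 0]
Answer: W*[3][1] = 21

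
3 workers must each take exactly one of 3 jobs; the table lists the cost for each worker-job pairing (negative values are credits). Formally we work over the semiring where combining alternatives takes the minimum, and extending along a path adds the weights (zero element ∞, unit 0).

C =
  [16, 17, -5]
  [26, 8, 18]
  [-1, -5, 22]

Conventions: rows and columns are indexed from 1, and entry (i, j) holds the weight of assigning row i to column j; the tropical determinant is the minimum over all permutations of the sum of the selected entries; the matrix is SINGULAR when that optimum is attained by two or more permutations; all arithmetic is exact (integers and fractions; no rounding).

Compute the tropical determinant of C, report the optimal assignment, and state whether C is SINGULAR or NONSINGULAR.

σ = (1, 2, 3): 16 + 8 + 22 = 46
σ = (1, 3, 2): 16 + 18 + (-5) = 29
σ = (2, 1, 3): 17 + 26 + 22 = 65
σ = (2, 3, 1): 17 + 18 + (-1) = 34
σ = (3, 1, 2): (-5) + 26 + (-5) = 16
σ = (3, 2, 1): (-5) + 8 + (-1) = 2
Optimal value attained by: σ = (3, 2, 1).
Answer: det⊕(C) = 2; verdict: NONSINGULAR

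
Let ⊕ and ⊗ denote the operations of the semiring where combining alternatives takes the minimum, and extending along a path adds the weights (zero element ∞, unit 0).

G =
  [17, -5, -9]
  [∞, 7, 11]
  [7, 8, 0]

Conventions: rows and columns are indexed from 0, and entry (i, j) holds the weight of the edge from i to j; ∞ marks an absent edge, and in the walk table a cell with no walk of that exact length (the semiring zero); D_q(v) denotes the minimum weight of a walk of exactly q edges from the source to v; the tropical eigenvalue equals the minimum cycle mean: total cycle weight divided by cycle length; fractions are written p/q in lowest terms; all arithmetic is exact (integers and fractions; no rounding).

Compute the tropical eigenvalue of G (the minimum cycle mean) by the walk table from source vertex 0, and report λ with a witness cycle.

q=0: [0, ∞, ∞]
q=1: [17, -5, -9]
q=2: [-2, -1, -9]
q=3: [-2, -7, -11]
Optimal cycle mean attained by: cycle 0->2->0, total (-9) + 7, length 2.
Answer: λ = -1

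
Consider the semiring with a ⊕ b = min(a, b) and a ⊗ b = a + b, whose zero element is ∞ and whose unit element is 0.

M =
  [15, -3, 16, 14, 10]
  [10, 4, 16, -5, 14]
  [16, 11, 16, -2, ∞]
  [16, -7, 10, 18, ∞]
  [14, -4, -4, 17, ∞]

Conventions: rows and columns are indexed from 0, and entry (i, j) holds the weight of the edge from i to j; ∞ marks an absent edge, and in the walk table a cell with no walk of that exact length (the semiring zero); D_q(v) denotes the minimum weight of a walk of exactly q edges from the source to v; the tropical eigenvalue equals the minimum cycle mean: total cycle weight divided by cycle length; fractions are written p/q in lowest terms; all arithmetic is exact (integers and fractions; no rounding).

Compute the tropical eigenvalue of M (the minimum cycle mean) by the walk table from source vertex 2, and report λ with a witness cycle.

q=0: [∞, ∞, 0, ∞, ∞]
q=1: [16, 11, 16, -2, ∞]
q=2: [14, -9, 8, 6, 25]
q=3: [1, -5, 7, -14, 5]
q=4: [2, -21, -4, -10, 9]
q=5: [-11, -17, -5, -26, -7]
Optimal cycle mean attained by: cycle 1->3->1, total (-5) + (-7), length 2.
Answer: λ = -6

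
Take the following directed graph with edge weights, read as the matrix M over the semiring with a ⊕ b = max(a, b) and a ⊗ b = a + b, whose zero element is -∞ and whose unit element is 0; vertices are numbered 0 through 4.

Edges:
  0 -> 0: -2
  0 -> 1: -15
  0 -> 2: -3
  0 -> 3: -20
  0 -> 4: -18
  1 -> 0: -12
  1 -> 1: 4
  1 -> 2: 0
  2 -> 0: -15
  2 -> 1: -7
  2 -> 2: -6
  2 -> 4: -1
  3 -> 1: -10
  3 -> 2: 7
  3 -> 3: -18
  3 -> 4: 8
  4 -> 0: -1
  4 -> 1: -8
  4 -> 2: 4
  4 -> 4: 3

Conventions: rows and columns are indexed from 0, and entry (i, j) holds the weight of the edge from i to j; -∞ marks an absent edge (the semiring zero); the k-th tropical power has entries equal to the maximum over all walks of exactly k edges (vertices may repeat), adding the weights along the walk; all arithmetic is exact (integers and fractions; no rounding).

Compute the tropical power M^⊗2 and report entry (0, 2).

M^⊗2:
  [-4, -10, -5, -22, -4]
  [-8, 8, 4, -32, -1]
  [-2, -3, 3, -35, 2]
  [7, 0, 12, -36, 11]
  [2, -3, 7, -21, 6]
Key observation: the optimum is the walk 0->0->2, with weight (-2) + (-3) = -5.
Optimal value attained by: walk 0->0->2.
Answer: (M^⊗2)[0][2] = -5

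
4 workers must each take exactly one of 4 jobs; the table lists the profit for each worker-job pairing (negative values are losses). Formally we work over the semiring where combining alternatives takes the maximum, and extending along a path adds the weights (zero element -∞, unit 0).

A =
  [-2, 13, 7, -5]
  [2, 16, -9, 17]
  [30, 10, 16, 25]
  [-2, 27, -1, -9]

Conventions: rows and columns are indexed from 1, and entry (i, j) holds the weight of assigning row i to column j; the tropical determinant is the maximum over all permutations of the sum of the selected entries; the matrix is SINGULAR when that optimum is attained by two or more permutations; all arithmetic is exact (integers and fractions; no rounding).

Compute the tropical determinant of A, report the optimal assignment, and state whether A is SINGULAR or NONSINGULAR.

σ = (1, 2, 3, 4): (-2) + 16 + 16 + (-9) = 21
σ = (1, 2, 4, 3): (-2) + 16 + 25 + (-1) = 38
σ = (1, 3, 2, 4): (-2) + (-9) + 10 + (-9) = -10
σ = (1, 3, 4, 2): (-2) + (-9) + 25 + 27 = 41
σ = (1, 4, 2, 3): (-2) + 17 + 10 + (-1) = 24
σ = (1, 4, 3, 2): (-2) + 17 + 16 + 27 = 58
σ = (2, 1, 3, 4): 13 + 2 + 16 + (-9) = 22
σ = (2, 1, 4, 3): 13 + 2 + 25 + (-1) = 39
σ = (2, 3, 1, 4): 13 + (-9) + 30 + (-9) = 25
σ = (2, 3, 4, 1): 13 + (-9) + 25 + (-2) = 27
σ = (2, 4, 1, 3): 13 + 17 + 30 + (-1) = 59
σ = (2, 4, 3, 1): 13 + 17 + 16 + (-2) = 44
σ = (3, 1, 2, 4): 7 + 2 + 10 + (-9) = 10
σ = (3, 1, 4, 2): 7 + 2 + 25 + 27 = 61
σ = (3, 2, 1, 4): 7 + 16 + 30 + (-9) = 44
σ = (3, 2, 4, 1): 7 + 16 + 25 + (-2) = 46
σ = (3, 4, 1, 2): 7 + 17 + 30 + 27 = 81
σ = (3, 4, 2, 1): 7 + 17 + 10 + (-2) = 32
σ = (4, 1, 2, 3): (-5) + 2 + 10 + (-1) = 6
σ = (4, 1, 3, 2): (-5) + 2 + 16 + 27 = 40
σ = (4, 2, 1, 3): (-5) + 16 + 30 + (-1) = 40
σ = (4, 2, 3, 1): (-5) + 16 + 16 + (-2) = 25
σ = (4, 3, 1, 2): (-5) + (-9) + 30 + 27 = 43
σ = (4, 3, 2, 1): (-5) + (-9) + 10 + (-2) = -6
Optimal value attained by: σ = (3, 4, 1, 2).
Answer: det⊕(A) = 81; verdict: NONSINGULAR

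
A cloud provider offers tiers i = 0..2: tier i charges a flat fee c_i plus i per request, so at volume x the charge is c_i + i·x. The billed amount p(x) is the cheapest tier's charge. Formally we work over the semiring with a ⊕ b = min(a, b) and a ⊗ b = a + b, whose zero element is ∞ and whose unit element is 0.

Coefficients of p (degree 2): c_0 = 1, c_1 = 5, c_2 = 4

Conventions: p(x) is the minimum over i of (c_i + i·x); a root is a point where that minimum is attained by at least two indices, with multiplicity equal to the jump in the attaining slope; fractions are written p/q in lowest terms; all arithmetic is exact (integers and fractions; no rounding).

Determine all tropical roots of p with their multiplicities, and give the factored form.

hull edge (i=0, c=1) to (i=2, c=4): slope 3/2, span 2
Factored form: p(x) = 4 ⊗ (x ⊕ (-3/2)) ⊗ (x ⊕ (-3/2))
Answer: roots = -3/2 (mult 2)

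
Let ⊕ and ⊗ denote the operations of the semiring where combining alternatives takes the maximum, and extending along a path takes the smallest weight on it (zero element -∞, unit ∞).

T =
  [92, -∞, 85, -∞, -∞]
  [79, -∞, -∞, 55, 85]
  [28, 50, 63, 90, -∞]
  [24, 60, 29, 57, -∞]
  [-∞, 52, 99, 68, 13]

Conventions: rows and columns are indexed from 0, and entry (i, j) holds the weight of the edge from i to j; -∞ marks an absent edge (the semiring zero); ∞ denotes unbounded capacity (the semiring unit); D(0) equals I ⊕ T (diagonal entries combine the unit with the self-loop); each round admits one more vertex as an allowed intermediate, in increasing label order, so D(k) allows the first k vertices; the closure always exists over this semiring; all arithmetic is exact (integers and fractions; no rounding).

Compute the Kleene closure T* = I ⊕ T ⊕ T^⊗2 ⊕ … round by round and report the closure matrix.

D(0):
  [∞, -∞, 85, -∞, -∞]
  [79, ∞, -∞, 55, 85]
  [28, 50, ∞, 90, -∞]
  [24, 60, 29, ∞, -∞]
  [-∞, 52, 99, 68, ∞]
D(1):
  [∞, -∞, 85, -∞, -∞]
  [79, ∞, 79, 55, 85]
  [28, 50, ∞, 90, -∞]
  [24, 60, 29, ∞, -∞]
  [-∞, 52, 99, 68, ∞]
D(2):
  [∞, -∞, 85, -∞, -∞]
  [79, ∞, 79, 55, 85]
  [50, 50, ∞, 90, 50]
  [60, 60, 60, ∞, 60]
  [52, 52, 99, 68, ∞]
D(3):
  [∞, 50, 85, 85, 50]
  [79, ∞, 79, 79, 85]
  [50, 50, ∞, 90, 50]
  [60, 60, 60, ∞, 60]
  [52, 52, 99, 90, ∞]
D(4):
  [∞, 60, 85, 85, 60]
  [79, ∞, 79, 79, 85]
  [60, 60, ∞, 90, 60]
  [60, 60, 60, ∞, 60]
  [60, 60, 99, 90, ∞]
D(5):
  [∞, 60, 85, 85, 60]
  [79, ∞, 85, 85, 85]
  [60, 60, ∞, 90, 60]
  [60, 60, 60, ∞, 60]
  [60, 60, 99, 90, ∞]
Answer: T* = [[∞, 60, 85, 85, 60], [79, ∞, 85, 85, 85], [60, 60, ∞, 90, 60], [60, 60, 60, ∞, 60], [60, 60, 99, 90, ∞]]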